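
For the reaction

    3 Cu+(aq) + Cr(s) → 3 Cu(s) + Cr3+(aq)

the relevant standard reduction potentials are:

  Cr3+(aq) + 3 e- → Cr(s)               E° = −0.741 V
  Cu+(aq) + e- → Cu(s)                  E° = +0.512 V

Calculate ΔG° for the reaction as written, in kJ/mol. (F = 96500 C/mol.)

In the reaction as written Cu+(aq) is reduced, so the Cu⁺/Cu couple is the cathode and Cr³⁺/Cr is the anode.
E°cell = +0.512 − (−0.741) = +1.253 V; balancing electrons gives n = 3.
ΔG° = −nFE°cell = −(3)(96500)(+1.253) J/mol = −363 kJ/mol.

−363 kJ/mol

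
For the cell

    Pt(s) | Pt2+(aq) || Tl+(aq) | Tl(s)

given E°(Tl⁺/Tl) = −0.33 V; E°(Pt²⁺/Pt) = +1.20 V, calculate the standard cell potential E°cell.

By convention the left-hand electrode in cell notation is the anode (oxidation) and the right-hand electrode is the cathode (reduction).
E°cell = E°(right) − E°(left) = −0.33 − (+1.20) = −1.53 V.
The negative sign shows that, as written, the cell would require an external voltage to drive the reaction.

−1.53 V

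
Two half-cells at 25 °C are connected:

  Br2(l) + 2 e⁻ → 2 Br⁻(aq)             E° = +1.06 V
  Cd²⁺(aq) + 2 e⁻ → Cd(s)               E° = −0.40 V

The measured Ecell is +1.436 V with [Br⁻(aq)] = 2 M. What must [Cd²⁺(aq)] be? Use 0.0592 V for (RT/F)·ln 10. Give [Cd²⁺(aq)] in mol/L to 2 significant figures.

The Br₂/Br⁻ couple has the larger reduction potential, so it is the cathode: E°cell = +1.06 − (−0.40) = +1.46 V and n = 2.
From the Nernst equation, log Q = n(E° − E)/0.0592 = 2·(+1.46 − (+1.436))/0.0592 = 0.811.
The balanced reaction is Br2(l) + Cd(s) → 2 Br⁻(aq) + Cd²⁺(aq), so Q = [Br⁻(aq)]^2·[Cd²⁺(aq)].
Solving for the unknown gives log [Cd²⁺(aq)] = 0.209, so [Cd²⁺(aq)] ≈ 1.6 M.

1.6 M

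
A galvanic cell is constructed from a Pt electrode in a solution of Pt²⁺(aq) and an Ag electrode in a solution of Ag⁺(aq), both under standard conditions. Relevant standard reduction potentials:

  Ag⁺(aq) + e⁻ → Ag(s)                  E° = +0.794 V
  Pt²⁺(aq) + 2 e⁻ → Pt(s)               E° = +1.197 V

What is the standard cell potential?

Of the two couples in this cell, the one with the more positive reduction potential is reduced at the cathode: here that is Pt²⁺/Pt (+1.197 V); Ag⁺/Ag (+0.794 V) is the anode.
E°cell = E°(cathode) − E°(anode) = +1.197 − (+0.794) = +0.403 V.

+0.403 V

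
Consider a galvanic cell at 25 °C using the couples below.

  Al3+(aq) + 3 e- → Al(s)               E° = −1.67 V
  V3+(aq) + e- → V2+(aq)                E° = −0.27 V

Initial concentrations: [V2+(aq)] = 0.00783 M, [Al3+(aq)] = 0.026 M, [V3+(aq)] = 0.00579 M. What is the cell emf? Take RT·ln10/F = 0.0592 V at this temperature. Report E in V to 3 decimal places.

+1.424 V

The V³⁺/V²⁺ couple has the more positive E°, so it is the cathode; Al³⁺/Al is the anode.
E°cell = E°cat − E°an = −0.27 − (−1.67) = +1.40 V; n = 3.
The balanced reaction is 3 V3+(aq) + Al(s) → 3 V2+(aq) + Al3+(aq), so Q = ([V2+(aq)]^3·[Al3+(aq)]) / [V3+(aq)]^3 = 0.0643 and log Q = −1.192.
E = E° − (0.0592/n)·log Q = +1.40 − (0.0592/3)(−1.192) = +1.424 V.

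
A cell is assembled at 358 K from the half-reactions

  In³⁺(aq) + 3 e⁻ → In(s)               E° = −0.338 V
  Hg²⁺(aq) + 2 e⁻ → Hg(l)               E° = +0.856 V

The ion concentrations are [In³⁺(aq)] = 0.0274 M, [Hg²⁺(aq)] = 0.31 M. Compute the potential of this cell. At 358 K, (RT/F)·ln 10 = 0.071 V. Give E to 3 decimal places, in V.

+1.213 V

Since E°(Hg²⁺/Hg) > E°(In³⁺/In), Hg²⁺/Hg serves as the cathode.
The standard potential is +0.856 − (−0.338) = +1.194 V and the balanced reaction transfers n = 6 electrons.
For the overall reaction 3 Hg²⁺(aq) + 2 In(s) → 3 Hg(l) + 2 In³⁺(aq), Q = [In³⁺(aq)]^2 / [Hg²⁺(aq)]^3 = 0.0252, giving log Q = −1.599.
Applying E = E° − (RT ln10/nF)·log Q gives +1.194 − (0.071/6)(−1.599) = +1.213 V.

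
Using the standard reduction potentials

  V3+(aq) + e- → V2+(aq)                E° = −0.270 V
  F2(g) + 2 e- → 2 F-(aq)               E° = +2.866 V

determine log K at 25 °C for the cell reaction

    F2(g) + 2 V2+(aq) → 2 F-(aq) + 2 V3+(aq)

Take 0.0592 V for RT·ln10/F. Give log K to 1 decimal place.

log K = 105.9

The F₂/F⁻ couple is reduced (cathode); E°cell = +2.866 − (−0.270) = +3.136 V with n = 2.
At equilibrium E = 0, so log K = nE°cell / 0.0592 = (2)(+3.136) / 0.0592 = 105.9.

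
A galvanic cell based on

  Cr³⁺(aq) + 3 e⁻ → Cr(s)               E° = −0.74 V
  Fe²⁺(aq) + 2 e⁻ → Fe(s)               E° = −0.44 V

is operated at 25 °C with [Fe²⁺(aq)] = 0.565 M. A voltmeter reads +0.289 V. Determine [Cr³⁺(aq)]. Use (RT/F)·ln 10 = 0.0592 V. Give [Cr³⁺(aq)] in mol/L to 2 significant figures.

1.5 M

With Fe²⁺/Fe at the cathode and Cr³⁺/Cr at the anode, E°cell = −0.44 − (−0.74) = +0.30 V (n = 6).
Since E = E° − (0.0592/n)·log Q, log Q = n(E° − E)/0.0592 = 1.115.
Balancing electrons gives 3 Fe²⁺(aq) + 2 Cr(s) → 3 Fe(s) + 2 Cr³⁺(aq); thus Q = [Cr³⁺(aq)]^2 / [Fe²⁺(aq)]^3.
Solving for the unknown gives log [Cr³⁺(aq)] = 0.186, so [Cr³⁺(aq)] ≈ 1.5 M.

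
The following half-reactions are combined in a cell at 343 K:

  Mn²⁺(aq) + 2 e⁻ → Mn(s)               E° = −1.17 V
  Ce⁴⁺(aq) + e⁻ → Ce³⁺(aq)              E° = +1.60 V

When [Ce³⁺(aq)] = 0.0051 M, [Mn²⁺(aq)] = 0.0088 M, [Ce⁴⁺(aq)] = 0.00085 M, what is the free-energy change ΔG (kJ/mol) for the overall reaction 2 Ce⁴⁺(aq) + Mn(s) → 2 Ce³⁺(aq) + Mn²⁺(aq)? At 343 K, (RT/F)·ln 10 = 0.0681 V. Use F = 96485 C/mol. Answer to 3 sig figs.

With Ce⁴⁺/Ce³⁺ reduced at the cathode, E°cell = +1.60 − (−1.17) = +2.77 V and n = 2.
The reaction quotient is ([Ce³⁺(aq)]^2·[Mn²⁺(aq)]) / [Ce⁴⁺(aq)]^2 = 0.317; by Nernst, E = +2.77 − (0.0681/2)(−0.499) = +2.7870 V.
Finally ΔG = −nFE = −(2)(96485 C/mol)(+2.7870 V) = −538 kJ/mol.

−538 kJ/mol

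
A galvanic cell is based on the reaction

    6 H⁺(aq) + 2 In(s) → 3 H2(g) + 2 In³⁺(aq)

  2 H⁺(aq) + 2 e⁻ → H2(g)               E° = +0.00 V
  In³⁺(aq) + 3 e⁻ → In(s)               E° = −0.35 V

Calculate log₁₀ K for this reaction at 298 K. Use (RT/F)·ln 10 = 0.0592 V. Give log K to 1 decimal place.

The 2H⁺/H₂ couple is reduced (cathode); E°cell = +0.00 − (−0.35) = +0.35 V with n = 6.
At equilibrium E = 0, so log K = nE°cell / 0.0592 = (6)(+0.35) / 0.0592 = 35.5.

log K = 35.5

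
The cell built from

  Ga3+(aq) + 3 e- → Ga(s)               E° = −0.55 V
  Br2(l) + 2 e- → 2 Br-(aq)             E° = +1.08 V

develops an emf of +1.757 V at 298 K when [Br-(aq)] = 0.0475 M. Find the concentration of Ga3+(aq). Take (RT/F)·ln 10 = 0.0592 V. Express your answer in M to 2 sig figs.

With Br₂/Br⁻ at the cathode and Ga³⁺/Ga at the anode, E°cell = +1.08 − (−0.55) = +1.63 V (n = 6).
From the Nernst equation, log Q = n(E° − E)/0.0592 = 6·(+1.63 − (+1.757))/0.0592 = −12.872.
For 3 Br2(l) + 2 Ga(s) → 6 Br-(aq) + 2 Ga3+(aq), the reaction quotient is Q = [Br-(aq)]^6·[Ga3+(aq)]^2.
Substituting the known concentrations and solving, log [Ga3+(aq)] = −2.466 and [Ga3+(aq)] = 0.0034 M.

0.0034 M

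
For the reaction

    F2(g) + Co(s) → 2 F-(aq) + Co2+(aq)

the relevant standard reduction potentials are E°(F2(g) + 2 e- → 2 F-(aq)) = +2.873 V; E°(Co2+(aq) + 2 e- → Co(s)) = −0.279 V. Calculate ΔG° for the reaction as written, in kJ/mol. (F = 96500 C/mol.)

−608 kJ/mol

In the reaction as written F2(g) is reduced, so the F₂/F⁻ couple is the cathode and Co²⁺/Co is the anode.
E°cell = +2.873 − (−0.279) = +3.152 V; balancing electrons gives n = 2.
ΔG° = −nFE°cell = −(2)(96500)(+3.152) J/mol = −608 kJ/mol.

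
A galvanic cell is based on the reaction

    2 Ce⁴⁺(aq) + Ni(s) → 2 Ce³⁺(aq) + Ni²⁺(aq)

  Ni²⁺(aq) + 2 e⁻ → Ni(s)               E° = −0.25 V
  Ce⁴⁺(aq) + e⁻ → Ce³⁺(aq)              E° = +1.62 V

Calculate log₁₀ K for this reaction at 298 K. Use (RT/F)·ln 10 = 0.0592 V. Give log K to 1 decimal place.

log K = 63.2

The Ce⁴⁺/Ce³⁺ couple is reduced (cathode); E°cell = +1.62 − (−0.25) = +1.87 V with n = 2.
At equilibrium E = 0, so log K = nE°cell / 0.0592 = (2)(+1.87) / 0.0592 = 63.2.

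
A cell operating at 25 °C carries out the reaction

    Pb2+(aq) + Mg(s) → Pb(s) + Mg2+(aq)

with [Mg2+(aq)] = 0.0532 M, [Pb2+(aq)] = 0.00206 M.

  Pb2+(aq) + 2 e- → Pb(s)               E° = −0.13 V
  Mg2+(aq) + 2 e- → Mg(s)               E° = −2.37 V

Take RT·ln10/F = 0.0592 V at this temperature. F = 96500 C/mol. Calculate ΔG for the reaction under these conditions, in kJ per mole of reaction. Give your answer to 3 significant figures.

−424 kJ/mol

With Pb²⁺/Pb reduced at the cathode, E°cell = −0.13 − (−2.37) = +2.24 V and n = 2.
Here Q = [Mg2+(aq)] / [Pb2+(aq)] = 25.8 (log Q = 1.412), giving E = +2.24 − (0.0592/2)·(1.412) = +2.1982 V.
ΔG = −nFE = −(2)(96500)(+2.1982) J/mol = −424 kJ/mol.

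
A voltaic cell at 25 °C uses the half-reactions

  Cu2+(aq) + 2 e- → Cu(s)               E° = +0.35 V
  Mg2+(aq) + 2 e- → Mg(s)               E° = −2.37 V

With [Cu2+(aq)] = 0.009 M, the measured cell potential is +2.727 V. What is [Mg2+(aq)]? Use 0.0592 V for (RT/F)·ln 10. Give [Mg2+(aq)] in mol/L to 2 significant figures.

The Cu²⁺/Cu couple has the larger reduction potential, so it is the cathode: E°cell = +0.35 − (−2.37) = +2.72 V and n = 2.
From the Nernst equation, log Q = n(E° − E)/0.0592 = 2·(+2.72 − (+2.727))/0.0592 = −0.236.
For Cu2+(aq) + Mg(s) → Cu(s) + Mg2+(aq), the reaction quotient is Q = [Mg2+(aq)] / [Cu2+(aq)].
Substituting the known concentrations and solving, log [Mg2+(aq)] = −2.282 and [Mg2+(aq)] = 0.0052 M.

0.0052 M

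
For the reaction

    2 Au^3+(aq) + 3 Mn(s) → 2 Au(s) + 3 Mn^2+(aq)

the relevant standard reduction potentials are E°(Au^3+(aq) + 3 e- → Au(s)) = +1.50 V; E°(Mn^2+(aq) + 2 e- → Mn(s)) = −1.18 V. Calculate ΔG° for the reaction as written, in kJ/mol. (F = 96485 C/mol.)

−1551 kJ/mol

In the reaction as written Au^3+(aq) is reduced, so the Au³⁺/Au couple is the cathode and Mn²⁺/Mn is the anode.
E°cell = +1.50 − (−1.18) = +2.68 V; balancing electrons gives n = 6.
ΔG° = −nFE°cell = −(6)(96485)(+2.68) J/mol = −1551 kJ/mol.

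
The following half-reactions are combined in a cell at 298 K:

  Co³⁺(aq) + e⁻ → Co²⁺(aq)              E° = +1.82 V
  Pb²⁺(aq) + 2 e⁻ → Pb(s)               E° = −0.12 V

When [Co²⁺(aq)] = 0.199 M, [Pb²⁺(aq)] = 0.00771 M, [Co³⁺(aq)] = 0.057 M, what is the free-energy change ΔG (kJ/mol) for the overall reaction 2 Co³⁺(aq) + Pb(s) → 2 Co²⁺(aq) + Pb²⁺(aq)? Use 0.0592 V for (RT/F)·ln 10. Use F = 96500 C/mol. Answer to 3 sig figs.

With Co³⁺/Co²⁺ reduced at the cathode, E°cell = +1.82 − (−0.12) = +1.94 V and n = 2.
Here Q = ([Co²⁺(aq)]^2·[Pb²⁺(aq)]) / [Co³⁺(aq)]^2 = 0.094 (log Q = −1.027), giving E = +1.94 − (0.0592/2)·(−1.027) = +1.9704 V.
Finally ΔG = −nFE = −(2)(96500 C/mol)(+1.9704 V) = −380 kJ/mol.

−380 kJ/mol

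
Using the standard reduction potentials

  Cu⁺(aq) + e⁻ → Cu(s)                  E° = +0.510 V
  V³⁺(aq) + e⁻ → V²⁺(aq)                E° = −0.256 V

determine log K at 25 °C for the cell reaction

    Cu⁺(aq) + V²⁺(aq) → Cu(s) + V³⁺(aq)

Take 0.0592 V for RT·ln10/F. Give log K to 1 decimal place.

log K = 12.9

The Cu⁺/Cu couple is reduced (cathode); E°cell = +0.510 − (−0.256) = +0.766 V with n = 1.
At equilibrium E = 0, so log K = nE°cell / 0.0592 = (1)(+0.766) / 0.0592 = 12.9.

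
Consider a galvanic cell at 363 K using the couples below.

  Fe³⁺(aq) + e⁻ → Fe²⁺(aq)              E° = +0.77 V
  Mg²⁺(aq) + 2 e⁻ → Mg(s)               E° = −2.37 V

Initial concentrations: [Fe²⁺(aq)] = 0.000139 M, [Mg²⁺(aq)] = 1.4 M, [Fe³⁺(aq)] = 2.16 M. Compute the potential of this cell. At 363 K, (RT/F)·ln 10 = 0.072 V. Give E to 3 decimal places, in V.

+3.437 V

Since E°(Fe³⁺/Fe²⁺) > E°(Mg²⁺/Mg), Fe³⁺/Fe²⁺ serves as the cathode.
E°cell = E°cat − E°an = +0.77 − (−2.37) = +3.14 V; n = 2.
The balanced reaction is 2 Fe³⁺(aq) + Mg(s) → 2 Fe²⁺(aq) + Mg²⁺(aq), so Q = ([Fe²⁺(aq)]^2·[Mg²⁺(aq)]) / [Fe³⁺(aq)]^2 = 5.8×10^−9 and log Q = −8.237.
By the Nernst equation, E = +3.14 − (0.072/2)·(−8.237) = +3.437 V.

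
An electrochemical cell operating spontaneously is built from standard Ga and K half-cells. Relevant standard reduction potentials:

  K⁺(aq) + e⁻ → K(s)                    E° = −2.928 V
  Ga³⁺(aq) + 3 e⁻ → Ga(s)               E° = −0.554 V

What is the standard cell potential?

+2.374 V

Of the two couples in this cell, the one with the more positive reduction potential is reduced at the cathode: here that is Ga³⁺/Ga (−0.554 V); K⁺/K (−2.928 V) is the anode.
E°cell = E°(cathode) − E°(anode) = −0.554 − (−2.928) = +2.374 V.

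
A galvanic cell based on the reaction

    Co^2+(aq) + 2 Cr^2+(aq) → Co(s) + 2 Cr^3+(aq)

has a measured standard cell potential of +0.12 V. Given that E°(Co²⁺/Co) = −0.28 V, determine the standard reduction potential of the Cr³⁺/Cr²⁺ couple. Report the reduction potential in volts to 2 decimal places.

In the reaction as written the Co²⁺/Co couple is reduced (cathode) and Cr³⁺/Cr²⁺ is oxidized (anode), so E°cell = E°(Co²⁺/Co) − E°(Cr³⁺/Cr²⁺).
E°(Cr³⁺/Cr²⁺) = E°(cathode) − E°cell = −0.28 − (+0.12) = −0.40 V.

−0.40 V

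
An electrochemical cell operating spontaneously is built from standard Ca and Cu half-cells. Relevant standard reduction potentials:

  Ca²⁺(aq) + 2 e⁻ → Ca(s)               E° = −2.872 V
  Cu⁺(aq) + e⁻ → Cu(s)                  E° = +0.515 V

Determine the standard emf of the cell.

+3.387 V

The Cu⁺/Cu couple has the higher E°, so Cu ion is reduced (cathode) and Ca is oxidized (anode).
E°cell = E°(cathode) − E°(anode) = +0.515 − (−2.872) = +3.387 V.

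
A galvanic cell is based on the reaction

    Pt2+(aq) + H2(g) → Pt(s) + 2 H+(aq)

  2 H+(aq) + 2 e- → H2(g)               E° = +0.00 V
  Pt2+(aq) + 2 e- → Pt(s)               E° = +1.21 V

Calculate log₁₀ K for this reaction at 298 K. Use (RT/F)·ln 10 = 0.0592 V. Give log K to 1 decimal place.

The Pt²⁺/Pt couple is reduced (cathode); E°cell = +1.21 − (+0.00) = +1.21 V with n = 2.
At equilibrium E = 0, so log K = nE°cell / 0.0592 = (2)(+1.21) / 0.0592 = 40.9.

log K = 40.9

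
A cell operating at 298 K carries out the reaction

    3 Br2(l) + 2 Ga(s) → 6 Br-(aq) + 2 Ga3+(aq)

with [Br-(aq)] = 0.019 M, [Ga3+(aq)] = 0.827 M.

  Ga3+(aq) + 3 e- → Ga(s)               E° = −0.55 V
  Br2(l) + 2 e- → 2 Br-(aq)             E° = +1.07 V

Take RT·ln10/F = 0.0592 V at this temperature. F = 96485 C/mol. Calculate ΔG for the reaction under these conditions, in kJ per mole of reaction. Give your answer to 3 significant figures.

With Br₂/Br⁻ reduced at the cathode, E°cell = +1.07 − (−0.55) = +1.62 V and n = 6.
Q = [Br-(aq)]^6·[Ga3+(aq)]^2 = 3.22×10^−11, so log Q = −10.492 and E = +1.62 − (0.0592/6)(−10.492) = +1.7235 V.
ΔG = −nFE = −(6)(96485)(+1.7235) J/mol = −998 kJ/mol.

−998 kJ/mol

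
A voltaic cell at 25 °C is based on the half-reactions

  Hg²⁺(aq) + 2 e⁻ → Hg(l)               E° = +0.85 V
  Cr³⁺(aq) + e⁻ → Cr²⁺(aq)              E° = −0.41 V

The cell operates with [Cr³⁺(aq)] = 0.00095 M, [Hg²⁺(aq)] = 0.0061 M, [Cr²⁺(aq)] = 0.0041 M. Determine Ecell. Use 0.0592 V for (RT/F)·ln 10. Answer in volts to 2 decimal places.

+1.23 V

Since E°(Hg²⁺/Hg) > E°(Cr³⁺/Cr²⁺), Hg²⁺/Hg serves as the cathode.
E°cell = E°cat − E°an = +0.85 − (−0.41) = +1.26 V; n = 2.
For the overall reaction Hg²⁺(aq) + 2 Cr²⁺(aq) → Hg(l) + 2 Cr³⁺(aq), Q = [Cr³⁺(aq)]^2 / ([Hg²⁺(aq)]·[Cr²⁺(aq)]^2) = 8.8, giving log Q = 0.945.
E = E° − (0.0592/n)·log Q = +1.26 − (0.0592/2)(0.945) = +1.23 V.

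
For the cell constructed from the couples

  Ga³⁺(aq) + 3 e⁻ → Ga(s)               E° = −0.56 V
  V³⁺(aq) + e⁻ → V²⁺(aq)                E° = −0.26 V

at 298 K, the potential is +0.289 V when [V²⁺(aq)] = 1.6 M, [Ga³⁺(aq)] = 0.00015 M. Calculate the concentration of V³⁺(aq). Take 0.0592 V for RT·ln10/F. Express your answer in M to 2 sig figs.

0.055 M

V³⁺/V²⁺ is the cathode (higher E°); E°cell = −0.26 − (−0.56) = +0.30 V with n = 3.
Since E = E° − (0.0592/n)·log Q, log Q = n(E° − E)/0.0592 = 0.557.
For 3 V³⁺(aq) + Ga(s) → 3 V²⁺(aq) + Ga³⁺(aq), the reaction quotient is Q = ([V²⁺(aq)]^3·[Ga³⁺(aq)]) / [V³⁺(aq)]^3.
Isolating [V³⁺(aq)] in Q = 10^{0.557} yields log [V³⁺(aq)] = −1.256, i.e. 0.055 M.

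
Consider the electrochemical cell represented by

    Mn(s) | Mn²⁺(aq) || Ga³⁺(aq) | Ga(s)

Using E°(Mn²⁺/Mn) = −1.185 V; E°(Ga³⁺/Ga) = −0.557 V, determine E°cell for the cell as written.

+0.628 V

By convention the left-hand electrode in cell notation is the anode (oxidation) and the right-hand electrode is the cathode (reduction).
E°cell = E°(right) − E°(left) = −0.557 − (−1.185) = +0.628 V.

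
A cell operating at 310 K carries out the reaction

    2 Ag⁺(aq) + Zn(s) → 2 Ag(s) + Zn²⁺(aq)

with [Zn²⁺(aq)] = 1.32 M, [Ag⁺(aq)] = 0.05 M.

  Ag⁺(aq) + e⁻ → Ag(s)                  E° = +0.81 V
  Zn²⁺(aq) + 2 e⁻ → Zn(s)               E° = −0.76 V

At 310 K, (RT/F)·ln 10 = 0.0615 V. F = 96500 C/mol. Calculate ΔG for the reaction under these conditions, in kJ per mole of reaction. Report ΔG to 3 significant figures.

With Ag⁺/Ag reduced at the cathode, E°cell = +0.81 − (−0.76) = +1.57 V and n = 2.
Q = [Zn²⁺(aq)] / [Ag⁺(aq)]^2 = 528, so log Q = 2.723 and E = +1.57 − (0.0615/2)(2.723) = +1.4863 V.
Finally ΔG = −nFE = −(2)(96500 C/mol)(+1.4863 V) = −287 kJ/mol.

−287 kJ/mol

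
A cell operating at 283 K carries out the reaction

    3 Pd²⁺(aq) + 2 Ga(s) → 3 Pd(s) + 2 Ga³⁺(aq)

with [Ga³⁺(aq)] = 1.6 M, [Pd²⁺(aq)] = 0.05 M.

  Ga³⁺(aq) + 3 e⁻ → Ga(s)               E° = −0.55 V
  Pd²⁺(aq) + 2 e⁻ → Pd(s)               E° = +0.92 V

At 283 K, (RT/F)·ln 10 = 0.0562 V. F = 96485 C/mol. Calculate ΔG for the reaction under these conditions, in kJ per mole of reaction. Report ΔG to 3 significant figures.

E°cell = +0.92 − (−0.55) = +1.47 V; the balanced reaction transfers n = 6 electrons.
The reaction quotient is [Ga³⁺(aq)]^2 / [Pd²⁺(aq)]^3 = 2.05×10^4; by Nernst, E = +1.47 − (0.0562/6)(4.311) = +1.4296 V.
Finally ΔG = −nFE = −(6)(96485 C/mol)(+1.4296 V) = −828 kJ/mol.

−828 kJ/mol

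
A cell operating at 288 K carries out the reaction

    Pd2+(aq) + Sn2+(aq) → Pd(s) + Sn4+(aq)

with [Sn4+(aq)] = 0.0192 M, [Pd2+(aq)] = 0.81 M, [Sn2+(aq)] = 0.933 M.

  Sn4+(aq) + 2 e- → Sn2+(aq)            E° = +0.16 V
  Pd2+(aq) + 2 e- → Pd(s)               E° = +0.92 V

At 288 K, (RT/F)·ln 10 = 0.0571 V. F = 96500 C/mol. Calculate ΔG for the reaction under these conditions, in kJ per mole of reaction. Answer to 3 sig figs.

E°cell = +0.92 − (+0.16) = +0.76 V; the balanced reaction transfers n = 2 electrons.
The reaction quotient is [Sn4+(aq)] / ([Pd2+(aq)]·[Sn2+(aq)]) = 0.0254; by Nernst, E = +0.76 − (0.0571/2)(−1.595) = +0.8055 V.
ΔG = −nFE = −(2)(96500)(+0.8055) J/mol = −155 kJ/mol.

−155 kJ/mol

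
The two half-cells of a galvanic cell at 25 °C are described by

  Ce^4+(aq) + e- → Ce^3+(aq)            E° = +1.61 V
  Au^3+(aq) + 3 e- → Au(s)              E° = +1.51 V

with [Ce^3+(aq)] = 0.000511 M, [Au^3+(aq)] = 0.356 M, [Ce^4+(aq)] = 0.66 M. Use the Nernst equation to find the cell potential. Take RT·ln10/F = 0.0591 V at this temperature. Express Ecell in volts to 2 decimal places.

+0.29 V

Ce⁴⁺/Ce³⁺ is reduced (cathode, E° = +1.61 V) and Au³⁺/Au is oxidized (anode).
The standard potential is +1.61 − (+1.51) = +0.10 V and the balanced reaction transfers n = 3 electrons.
For the overall reaction 3 Ce^4+(aq) + Au(s) → 3 Ce^3+(aq) + Au^3+(aq), Q = ([Ce^3+(aq)]^3·[Au^3+(aq)]) / [Ce^4+(aq)]^3 = 1.65×10^−10, giving log Q = −9.782.
By the Nernst equation, E = +0.10 − (0.0591/3)·(−9.782) = +0.29 V.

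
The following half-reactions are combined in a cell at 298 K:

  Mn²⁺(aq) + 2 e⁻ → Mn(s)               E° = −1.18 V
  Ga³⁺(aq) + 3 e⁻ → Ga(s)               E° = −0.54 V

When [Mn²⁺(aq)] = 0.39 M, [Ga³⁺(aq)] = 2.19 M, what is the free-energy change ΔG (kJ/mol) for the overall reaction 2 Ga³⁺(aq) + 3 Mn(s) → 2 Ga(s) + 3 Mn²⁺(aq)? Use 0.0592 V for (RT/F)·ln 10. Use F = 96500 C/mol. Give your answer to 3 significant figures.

−381 kJ/mol

E°cell = −0.54 − (−1.18) = +0.64 V; the balanced reaction transfers n = 6 electrons.
Here Q = [Mn²⁺(aq)]^3 / [Ga³⁺(aq)]^2 = 0.0124 (log Q = −1.908), giving E = +0.64 − (0.0592/6)·(−1.908) = +0.6588 V.
Then ΔG = −nFE = −6 × 96500 × +0.6588 J/mol = −381 kJ/mol.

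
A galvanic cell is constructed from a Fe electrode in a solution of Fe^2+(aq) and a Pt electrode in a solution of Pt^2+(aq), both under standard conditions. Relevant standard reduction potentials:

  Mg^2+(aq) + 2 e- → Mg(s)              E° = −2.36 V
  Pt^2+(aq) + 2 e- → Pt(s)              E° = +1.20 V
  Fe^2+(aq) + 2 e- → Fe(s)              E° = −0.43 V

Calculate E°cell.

+1.63 V

Of the two couples in this cell, the one with the more positive reduction potential is reduced at the cathode: here that is Pt²⁺/Pt (+1.20 V); Fe²⁺/Fe (−0.43 V) is the anode.
E°cell = E°(cathode) − E°(anode) = +1.20 − (−0.43) = +1.63 V.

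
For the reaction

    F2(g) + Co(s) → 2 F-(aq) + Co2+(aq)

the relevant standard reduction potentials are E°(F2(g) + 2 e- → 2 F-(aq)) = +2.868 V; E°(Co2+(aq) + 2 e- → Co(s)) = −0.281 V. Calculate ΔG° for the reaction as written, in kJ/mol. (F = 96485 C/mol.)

In the reaction as written F2(g) is reduced, so the F₂/F⁻ couple is the cathode and Co²⁺/Co is the anode.
E°cell = +2.868 − (−0.281) = +3.149 V; balancing electrons gives n = 2.
ΔG° = −nFE°cell = −(2)(96485)(+3.149) J/mol = −608 kJ/mol.

−608 kJ/mol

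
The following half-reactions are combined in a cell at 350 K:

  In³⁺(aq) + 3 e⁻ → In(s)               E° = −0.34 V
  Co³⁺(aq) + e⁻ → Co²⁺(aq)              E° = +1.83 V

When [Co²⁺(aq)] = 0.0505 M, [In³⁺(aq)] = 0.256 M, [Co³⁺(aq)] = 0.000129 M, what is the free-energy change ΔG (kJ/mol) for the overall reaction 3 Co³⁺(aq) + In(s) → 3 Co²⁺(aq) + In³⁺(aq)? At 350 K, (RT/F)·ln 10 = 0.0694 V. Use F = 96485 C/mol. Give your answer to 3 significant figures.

−580 kJ/mol

The standard cell potential is +1.83 − (−0.34) = +2.17 V, with n = 3 electrons in the balanced equation.
Here Q = ([Co²⁺(aq)]^3·[In³⁺(aq)]) / [Co³⁺(aq)]^3 = 1.54×10^7 (log Q = 7.186), giving E = +2.17 − (0.0694/3)·(7.186) = +2.0038 V.
ΔG = −nFE = −(3)(96485)(+2.0038) J/mol = −580 kJ/mol.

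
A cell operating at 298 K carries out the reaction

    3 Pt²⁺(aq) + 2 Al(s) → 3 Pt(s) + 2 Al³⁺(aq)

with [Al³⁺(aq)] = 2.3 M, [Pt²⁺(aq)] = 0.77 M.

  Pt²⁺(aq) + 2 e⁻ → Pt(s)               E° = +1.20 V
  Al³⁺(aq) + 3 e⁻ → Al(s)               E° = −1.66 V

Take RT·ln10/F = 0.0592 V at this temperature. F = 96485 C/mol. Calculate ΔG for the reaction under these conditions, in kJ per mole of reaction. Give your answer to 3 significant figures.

E°cell = +1.20 − (−1.66) = +2.86 V; the balanced reaction transfers n = 6 electrons.
Here Q = [Al³⁺(aq)]^2 / [Pt²⁺(aq)]^3 = 11.6 (log Q = 1.064), giving E = +2.86 − (0.0592/6)·(1.064) = +2.8495 V.
Then ΔG = −nFE = −6 × 96485 × +2.8495 J/mol = −1650 kJ/mol.

−1650 kJ/mol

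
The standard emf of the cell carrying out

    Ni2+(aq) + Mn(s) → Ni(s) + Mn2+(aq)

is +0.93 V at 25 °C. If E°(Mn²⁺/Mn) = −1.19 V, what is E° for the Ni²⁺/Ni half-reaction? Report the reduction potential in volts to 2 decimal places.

In the reaction as written the Ni²⁺/Ni couple is reduced (cathode) and Mn²⁺/Mn is oxidized (anode), so E°cell = E°(Ni²⁺/Ni) − E°(Mn²⁺/Mn).
E°(Ni²⁺/Ni) = E°cell + E°(anode) = +0.93 + (−1.19) = −0.26 V.

−0.26 V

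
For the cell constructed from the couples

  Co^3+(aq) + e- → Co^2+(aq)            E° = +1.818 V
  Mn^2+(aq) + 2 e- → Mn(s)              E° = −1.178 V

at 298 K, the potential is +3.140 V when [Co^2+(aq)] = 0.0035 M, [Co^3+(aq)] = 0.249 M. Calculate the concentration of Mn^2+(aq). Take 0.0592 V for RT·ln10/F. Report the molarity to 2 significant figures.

The Co³⁺/Co²⁺ couple has the larger reduction potential, so it is the cathode: E°cell = +1.818 − (−1.178) = +2.996 V and n = 2.
Rearranging E = E° − (0.0592/n)·log Q gives log Q = 2(+2.996 − (+3.140))/0.0592 = −4.865.
For 2 Co^3+(aq) + Mn(s) → 2 Co^2+(aq) + Mn^2+(aq), the reaction quotient is Q = ([Co^2+(aq)]^2·[Mn^2+(aq)]) / [Co^3+(aq)]^2.
Solving for the unknown gives log [Mn^2+(aq)] = −1.161, so [Mn^2+(aq)] ≈ 0.069 M.

0.069 M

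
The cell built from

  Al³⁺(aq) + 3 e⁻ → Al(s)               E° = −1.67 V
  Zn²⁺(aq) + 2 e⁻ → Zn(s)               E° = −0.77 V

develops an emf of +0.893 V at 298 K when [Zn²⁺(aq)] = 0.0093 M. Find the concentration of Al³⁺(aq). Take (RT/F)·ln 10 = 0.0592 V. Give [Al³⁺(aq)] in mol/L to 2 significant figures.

0.0020 M

With Zn²⁺/Zn at the cathode and Al³⁺/Al at the anode, E°cell = −0.77 − (−1.67) = +0.90 V (n = 6).
Since E = E° − (0.0592/n)·log Q, log Q = n(E° − E)/0.0592 = 0.709.
Balancing electrons gives 3 Zn²⁺(aq) + 2 Al(s) → 3 Zn(s) + 2 Al³⁺(aq); thus Q = [Al³⁺(aq)]^2 / [Zn²⁺(aq)]^3.
Substituting the known concentrations and solving, log [Al³⁺(aq)] = −2.693 and [Al³⁺(aq)] = 0.0020 M.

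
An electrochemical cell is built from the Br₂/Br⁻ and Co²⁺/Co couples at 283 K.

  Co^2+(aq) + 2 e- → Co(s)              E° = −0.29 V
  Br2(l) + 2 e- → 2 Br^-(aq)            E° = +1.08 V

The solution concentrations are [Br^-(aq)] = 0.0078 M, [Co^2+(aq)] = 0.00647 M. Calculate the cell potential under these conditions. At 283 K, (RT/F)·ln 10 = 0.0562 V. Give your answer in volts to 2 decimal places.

+1.55 V

Since E°(Br₂/Br⁻) > E°(Co²⁺/Co), Br₂/Br⁻ serves as the cathode.
E°cell = +1.08 − (−0.29) = +1.37 V, with n = 2 electrons transferred.
Balancing gives Br2(l) + Co(s) → 2 Br^-(aq) + Co^2+(aq); hence Q = [Br^-(aq)]^2·[Co^2+(aq)] = 3.94×10^−7 (log Q = −6.405).
E = E° − (0.0562/n)·log Q = +1.37 − (0.0562/2)(−6.405) = +1.55 V.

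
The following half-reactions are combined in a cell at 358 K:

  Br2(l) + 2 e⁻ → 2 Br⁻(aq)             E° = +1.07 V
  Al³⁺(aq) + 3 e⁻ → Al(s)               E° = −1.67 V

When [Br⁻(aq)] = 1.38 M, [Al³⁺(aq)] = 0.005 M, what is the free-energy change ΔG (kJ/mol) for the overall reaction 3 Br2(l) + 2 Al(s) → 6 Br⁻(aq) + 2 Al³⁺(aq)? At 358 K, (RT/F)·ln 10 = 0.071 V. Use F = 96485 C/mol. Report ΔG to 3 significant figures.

With Br₂/Br⁻ reduced at the cathode, E°cell = +1.07 − (−1.67) = +2.74 V and n = 6.
Q = [Br⁻(aq)]^6·[Al³⁺(aq)]^2 = 0.000173, so log Q = −3.763 and E = +2.74 − (0.071/6)(−3.763) = +2.7845 V.
ΔG = −nFE = −(6)(96485)(+2.7845) J/mol = −1610 kJ/mol.

−1610 kJ/mol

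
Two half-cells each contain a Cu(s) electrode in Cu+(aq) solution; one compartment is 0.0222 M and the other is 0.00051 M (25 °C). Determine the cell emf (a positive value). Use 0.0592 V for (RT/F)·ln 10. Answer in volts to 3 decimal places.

0.097 V

For a concentration cell E°cell = 0, since both electrodes use the same couple.
The compartment with the higher Cu+(aq) concentration (0.0222 M) acts as the cathode; ions are reduced there and produced at the dilute (0.00051 M) anode.
With n = 1, Ecell = −(0.0592/1)·log([dilute]/[conc]) = −(0.0592/1)·log(0.00051/0.0222) = +0.097 V.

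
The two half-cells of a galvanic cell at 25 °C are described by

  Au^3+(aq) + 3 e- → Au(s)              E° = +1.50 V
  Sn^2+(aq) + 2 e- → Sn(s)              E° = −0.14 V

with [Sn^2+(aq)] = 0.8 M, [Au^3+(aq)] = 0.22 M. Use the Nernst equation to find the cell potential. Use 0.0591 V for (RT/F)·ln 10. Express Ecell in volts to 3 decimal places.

+1.630 V

Au³⁺/Au is reduced (cathode, E° = +1.50 V) and Sn²⁺/Sn is oxidized (anode).
E°cell = E°cat − E°an = +1.50 − (−0.14) = +1.64 V; n = 6.
Balancing gives 2 Au^3+(aq) + 3 Sn(s) → 2 Au(s) + 3 Sn^2+(aq); hence Q = [Sn^2+(aq)]^3 / [Au^3+(aq)]^2 = 10.6 (log Q = 1.024).
By the Nernst equation, E = +1.64 − (0.0591/6)·(1.024) = +1.630 V.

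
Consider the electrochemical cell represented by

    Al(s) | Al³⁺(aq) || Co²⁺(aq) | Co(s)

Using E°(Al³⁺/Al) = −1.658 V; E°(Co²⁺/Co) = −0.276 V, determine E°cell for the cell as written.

+1.382 V

By convention the left-hand electrode in cell notation is the anode (oxidation) and the right-hand electrode is the cathode (reduction).
E°cell = E°(right) − E°(left) = −0.276 − (−1.658) = +1.382 V.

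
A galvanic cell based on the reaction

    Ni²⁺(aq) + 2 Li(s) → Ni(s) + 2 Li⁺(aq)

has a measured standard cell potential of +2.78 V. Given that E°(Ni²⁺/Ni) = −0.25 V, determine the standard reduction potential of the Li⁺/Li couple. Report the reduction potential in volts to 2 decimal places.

−3.03 V

In the reaction as written the Ni²⁺/Ni couple is reduced (cathode) and Li⁺/Li is oxidized (anode), so E°cell = E°(Ni²⁺/Ni) − E°(Li⁺/Li).
E°(Li⁺/Li) = E°(cathode) − E°cell = −0.25 − (+2.78) = −3.03 V.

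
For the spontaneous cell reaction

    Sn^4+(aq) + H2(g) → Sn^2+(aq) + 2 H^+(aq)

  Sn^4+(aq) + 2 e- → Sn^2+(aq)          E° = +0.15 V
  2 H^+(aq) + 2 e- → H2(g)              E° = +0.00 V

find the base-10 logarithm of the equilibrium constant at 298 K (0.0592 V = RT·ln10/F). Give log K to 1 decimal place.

The Sn⁴⁺/Sn²⁺ couple is reduced (cathode); E°cell = +0.15 − (+0.00) = +0.15 V with n = 2.
At equilibrium E = 0, so log K = nE°cell / 0.0592 = (2)(+0.15) / 0.0592 = 5.1.

log K = 5.1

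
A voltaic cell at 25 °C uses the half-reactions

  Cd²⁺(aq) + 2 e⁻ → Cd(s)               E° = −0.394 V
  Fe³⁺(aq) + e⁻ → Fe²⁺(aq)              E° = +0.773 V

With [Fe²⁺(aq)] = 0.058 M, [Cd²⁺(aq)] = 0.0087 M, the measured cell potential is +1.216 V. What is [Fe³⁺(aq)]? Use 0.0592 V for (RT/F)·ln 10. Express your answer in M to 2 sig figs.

The Fe³⁺/Fe²⁺ couple has the larger reduction potential, so it is the cathode: E°cell = +0.773 − (−0.394) = +1.167 V and n = 2.
Rearranging E = E° − (0.0592/n)·log Q gives log Q = 2(+1.167 − (+1.216))/0.0592 = −1.655.
The balanced reaction is 2 Fe³⁺(aq) + Cd(s) → 2 Fe²⁺(aq) + Cd²⁺(aq), so Q = ([Fe²⁺(aq)]^2·[Cd²⁺(aq)]) / [Fe³⁺(aq)]^2.
Substituting the known concentrations and solving, log [Fe³⁺(aq)] = −1.439 and [Fe³⁺(aq)] = 0.036 M.

0.036 M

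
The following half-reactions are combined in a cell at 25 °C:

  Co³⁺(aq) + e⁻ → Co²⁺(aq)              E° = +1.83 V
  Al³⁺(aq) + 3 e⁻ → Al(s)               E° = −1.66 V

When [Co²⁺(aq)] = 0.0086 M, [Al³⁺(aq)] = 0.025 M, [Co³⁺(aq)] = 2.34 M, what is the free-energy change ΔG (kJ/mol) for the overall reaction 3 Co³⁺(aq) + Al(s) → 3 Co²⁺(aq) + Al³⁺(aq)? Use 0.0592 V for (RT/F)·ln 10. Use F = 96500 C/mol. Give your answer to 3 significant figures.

−1060 kJ/mol

E°cell = +1.83 − (−1.66) = +3.49 V; the balanced reaction transfers n = 3 electrons.
Here Q = ([Co²⁺(aq)]^3·[Al³⁺(aq)]) / [Co³⁺(aq)]^3 = 1.24×10^−9 (log Q = −8.906), giving E = +3.49 − (0.0592/3)·(−8.906) = +3.6657 V.
Then ΔG = −nFE = −3 × 96500 × +3.6657 J/mol = −1060 kJ/mol.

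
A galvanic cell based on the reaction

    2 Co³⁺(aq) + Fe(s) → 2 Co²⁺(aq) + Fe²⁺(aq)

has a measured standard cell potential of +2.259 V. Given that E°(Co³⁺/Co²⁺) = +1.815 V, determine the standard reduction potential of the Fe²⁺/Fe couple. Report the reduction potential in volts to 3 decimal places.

In the reaction as written the Co³⁺/Co²⁺ couple is reduced (cathode) and Fe²⁺/Fe is oxidized (anode), so E°cell = E°(Co³⁺/Co²⁺) − E°(Fe²⁺/Fe).
E°(Fe²⁺/Fe) = E°(cathode) − E°cell = +1.815 − (+2.259) = −0.444 V.

−0.444 V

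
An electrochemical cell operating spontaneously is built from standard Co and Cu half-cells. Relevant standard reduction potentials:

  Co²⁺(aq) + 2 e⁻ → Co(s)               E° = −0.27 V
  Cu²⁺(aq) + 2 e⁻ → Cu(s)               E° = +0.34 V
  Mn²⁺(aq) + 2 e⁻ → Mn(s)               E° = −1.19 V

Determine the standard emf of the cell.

+0.61 V

The Cu²⁺/Cu couple has the higher E°, so Cu ion is reduced (cathode) and Co is oxidized (anode).
E°cell = E°(cathode) − E°(anode) = +0.34 − (−0.27) = +0.61 V.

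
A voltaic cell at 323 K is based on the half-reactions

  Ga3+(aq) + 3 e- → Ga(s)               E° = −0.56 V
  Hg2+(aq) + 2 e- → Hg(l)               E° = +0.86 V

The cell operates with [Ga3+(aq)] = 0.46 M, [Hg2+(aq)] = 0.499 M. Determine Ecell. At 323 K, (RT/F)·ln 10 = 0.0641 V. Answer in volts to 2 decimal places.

The Hg²⁺/Hg couple has the more positive E°, so it is the cathode; Ga³⁺/Ga is the anode.
E°cell = E°cat − E°an = +0.86 − (−0.56) = +1.42 V; n = 6.
Balancing gives 3 Hg2+(aq) + 2 Ga(s) → 3 Hg(l) + 2 Ga3+(aq); hence Q = [Ga3+(aq)]^2 / [Hg2+(aq)]^3 = 1.7 (log Q = 0.231).
E = E° − (0.0641/n)·log Q = +1.42 − (0.0641/6)(0.231) = +1.42 V.

+1.42 V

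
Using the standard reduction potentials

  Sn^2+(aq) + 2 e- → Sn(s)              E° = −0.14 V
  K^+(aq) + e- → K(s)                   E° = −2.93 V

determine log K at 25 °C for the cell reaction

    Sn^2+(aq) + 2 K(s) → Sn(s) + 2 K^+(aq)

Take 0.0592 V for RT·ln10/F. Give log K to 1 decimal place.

log K = 94.3

The Sn²⁺/Sn couple is reduced (cathode); E°cell = −0.14 − (−2.93) = +2.79 V with n = 2.
At equilibrium E = 0, so log K = nE°cell / 0.0592 = (2)(+2.79) / 0.0592 = 94.3.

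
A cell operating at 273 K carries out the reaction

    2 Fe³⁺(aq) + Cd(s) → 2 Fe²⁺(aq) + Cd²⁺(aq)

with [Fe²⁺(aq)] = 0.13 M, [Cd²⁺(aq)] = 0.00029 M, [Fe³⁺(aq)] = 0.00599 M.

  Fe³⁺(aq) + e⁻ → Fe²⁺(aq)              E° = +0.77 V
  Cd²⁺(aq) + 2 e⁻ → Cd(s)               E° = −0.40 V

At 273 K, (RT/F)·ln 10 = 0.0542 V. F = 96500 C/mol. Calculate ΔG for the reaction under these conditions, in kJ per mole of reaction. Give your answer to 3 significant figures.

E°cell = +0.77 − (−0.40) = +1.17 V; the balanced reaction transfers n = 2 electrons.
The reaction quotient is ([Fe²⁺(aq)]^2·[Cd²⁺(aq)]) / [Fe³⁺(aq)]^2 = 0.137; by Nernst, E = +1.17 − (0.0542/2)(−0.865) = +1.1934 V.
Finally ΔG = −nFE = −(2)(96500 C/mol)(+1.1934 V) = −230 kJ/mol.

−230 kJ/mol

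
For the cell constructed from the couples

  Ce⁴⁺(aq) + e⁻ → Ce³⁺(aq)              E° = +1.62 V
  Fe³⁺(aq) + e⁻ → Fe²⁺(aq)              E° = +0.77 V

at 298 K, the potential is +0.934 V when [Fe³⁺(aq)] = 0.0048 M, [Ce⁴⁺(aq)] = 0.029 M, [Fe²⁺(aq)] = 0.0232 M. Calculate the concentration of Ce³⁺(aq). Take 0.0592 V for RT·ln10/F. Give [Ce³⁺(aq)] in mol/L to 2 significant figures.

Ce⁴⁺/Ce³⁺ is the cathode (higher E°); E°cell = +1.62 − (+0.77) = +0.85 V with n = 1.
Rearranging E = E° − (0.0592/n)·log Q gives log Q = 1(+0.85 − (+0.934))/0.0592 = −1.419.
The balanced reaction is Ce⁴⁺(aq) + Fe²⁺(aq) → Ce³⁺(aq) + Fe³⁺(aq), so Q = ([Ce³⁺(aq)]·[Fe³⁺(aq)]) / ([Ce⁴⁺(aq)]·[Fe²⁺(aq)]).
Solving for the unknown gives log [Ce³⁺(aq)] = −2.272, so [Ce³⁺(aq)] ≈ 0.0053 M.

0.0053 M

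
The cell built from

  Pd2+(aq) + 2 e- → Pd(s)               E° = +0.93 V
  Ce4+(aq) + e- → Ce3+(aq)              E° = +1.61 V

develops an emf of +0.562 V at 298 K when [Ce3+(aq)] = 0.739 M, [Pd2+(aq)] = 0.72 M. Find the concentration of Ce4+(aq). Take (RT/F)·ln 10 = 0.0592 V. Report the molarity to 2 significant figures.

Ce⁴⁺/Ce³⁺ is the cathode (higher E°); E°cell = +1.61 − (+0.93) = +0.68 V with n = 2.
Since E = E° − (0.0592/n)·log Q, log Q = n(E° − E)/0.0592 = 3.986.
Balancing electrons gives 2 Ce4+(aq) + Pd(s) → 2 Ce3+(aq) + Pd2+(aq); thus Q = ([Ce3+(aq)]^2·[Pd2+(aq)]) / [Ce4+(aq)]^2.
Substituting the known concentrations and solving, log [Ce4+(aq)] = −2.196 and [Ce4+(aq)] = 0.0064 M.

0.0064 M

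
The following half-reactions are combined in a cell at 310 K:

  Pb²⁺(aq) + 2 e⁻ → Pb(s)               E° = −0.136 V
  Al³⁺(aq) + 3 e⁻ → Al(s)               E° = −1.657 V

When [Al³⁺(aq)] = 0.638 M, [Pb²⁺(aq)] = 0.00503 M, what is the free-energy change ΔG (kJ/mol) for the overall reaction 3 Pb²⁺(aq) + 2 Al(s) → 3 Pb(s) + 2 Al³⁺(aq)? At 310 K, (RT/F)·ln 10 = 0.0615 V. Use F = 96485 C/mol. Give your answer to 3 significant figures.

−842 kJ/mol

With Pb²⁺/Pb reduced at the cathode, E°cell = −0.136 − (−1.657) = +1.521 V and n = 6.
Here Q = [Al³⁺(aq)]^2 / [Pb²⁺(aq)]^3 = 3.2×10^6 (log Q = 6.505), giving E = +1.521 − (0.0615/6)·(6.505) = +1.4543 V.
Finally ΔG = −nFE = −(6)(96485 C/mol)(+1.4543 V) = −842 kJ/mol.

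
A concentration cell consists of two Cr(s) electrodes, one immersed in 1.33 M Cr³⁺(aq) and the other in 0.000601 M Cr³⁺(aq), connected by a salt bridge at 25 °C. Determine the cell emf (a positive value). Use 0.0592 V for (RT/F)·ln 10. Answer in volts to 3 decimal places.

For a concentration cell E°cell = 0, since both electrodes use the same couple.
The compartment with the higher Cr³⁺(aq) concentration (1.33 M) acts as the cathode; ions are reduced there and produced at the dilute (0.000601 M) anode.
With n = 3, Ecell = −(0.0592/3)·log([dilute]/[conc]) = −(0.0592/3)·log(0.000601/1.33) = +0.066 V.

0.066 V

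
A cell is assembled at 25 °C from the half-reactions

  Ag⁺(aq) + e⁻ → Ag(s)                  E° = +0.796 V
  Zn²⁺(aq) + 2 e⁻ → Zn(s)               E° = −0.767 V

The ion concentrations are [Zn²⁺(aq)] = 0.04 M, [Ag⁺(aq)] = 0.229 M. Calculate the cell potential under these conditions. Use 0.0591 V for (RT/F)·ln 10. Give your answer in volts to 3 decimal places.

+1.566 V

Since E°(Ag⁺/Ag) > E°(Zn²⁺/Zn), Ag⁺/Ag serves as the cathode.
E°cell = +0.796 − (−0.767) = +1.563 V, with n = 2 electrons transferred.
For the overall reaction 2 Ag⁺(aq) + Zn(s) → 2 Ag(s) + Zn²⁺(aq), Q = [Zn²⁺(aq)] / [Ag⁺(aq)]^2 = 0.763, giving log Q = −0.118.
E = E° − (0.0591/n)·log Q = +1.563 − (0.0591/2)(−0.118) = +1.566 V.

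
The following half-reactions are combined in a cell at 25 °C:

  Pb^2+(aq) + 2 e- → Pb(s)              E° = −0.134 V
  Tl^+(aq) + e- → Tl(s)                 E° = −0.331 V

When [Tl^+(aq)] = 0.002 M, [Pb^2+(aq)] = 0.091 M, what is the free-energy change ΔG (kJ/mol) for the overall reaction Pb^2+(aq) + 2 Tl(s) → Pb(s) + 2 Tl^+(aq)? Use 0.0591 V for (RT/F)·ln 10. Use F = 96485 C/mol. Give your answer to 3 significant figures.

E°cell = −0.134 − (−0.331) = +0.197 V; the balanced reaction transfers n = 2 electrons.
The reaction quotient is [Tl^+(aq)]^2 / [Pb^2+(aq)] = 4.4×10^−5; by Nernst, E = +0.197 − (0.0591/2)(−4.357) = +0.3257 V.
Finally ΔG = −nFE = −(2)(96485 C/mol)(+0.3257 V) = −62.9 kJ/mol.

−62.9 kJ/mol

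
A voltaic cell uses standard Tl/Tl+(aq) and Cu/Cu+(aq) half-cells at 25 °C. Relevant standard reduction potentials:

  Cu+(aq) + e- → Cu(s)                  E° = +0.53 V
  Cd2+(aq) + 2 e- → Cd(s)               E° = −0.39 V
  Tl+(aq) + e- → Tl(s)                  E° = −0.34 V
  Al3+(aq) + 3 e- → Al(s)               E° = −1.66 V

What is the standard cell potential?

+0.87 V

The Cu⁺/Cu couple has the higher E°, so Cu ion is reduced (cathode) and Tl is oxidized (anode).
E°cell = E°(cathode) − E°(anode) = +0.53 − (−0.34) = +0.87 V.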